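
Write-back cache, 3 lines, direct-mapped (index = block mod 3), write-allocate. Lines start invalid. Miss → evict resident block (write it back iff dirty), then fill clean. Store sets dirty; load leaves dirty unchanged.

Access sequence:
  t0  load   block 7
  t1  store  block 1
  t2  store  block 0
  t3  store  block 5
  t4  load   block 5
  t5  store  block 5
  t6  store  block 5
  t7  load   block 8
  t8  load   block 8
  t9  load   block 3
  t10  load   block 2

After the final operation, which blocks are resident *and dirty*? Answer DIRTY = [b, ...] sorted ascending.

DIRTY = [1]

0: R B7 -> L1 miss  d=-]
1: W B1 -> L1 miss  d=D]
2: W B0 -> L0 miss  d=D]
3: W B5 -> L2 miss  d=D]
4: R B5 -> L2 hit  d=D]
5: W B5 -> L2 hit  d=D]
6: W B5 -> L2 hit  d=D]
7: R B8 -> L2 miss wb->B5  d=-]
8: R B8 -> L2 hit  d=-]
9: R B3 -> L0 miss wb->B0  d=-]
10: R B2 -> L2 miss  d=-]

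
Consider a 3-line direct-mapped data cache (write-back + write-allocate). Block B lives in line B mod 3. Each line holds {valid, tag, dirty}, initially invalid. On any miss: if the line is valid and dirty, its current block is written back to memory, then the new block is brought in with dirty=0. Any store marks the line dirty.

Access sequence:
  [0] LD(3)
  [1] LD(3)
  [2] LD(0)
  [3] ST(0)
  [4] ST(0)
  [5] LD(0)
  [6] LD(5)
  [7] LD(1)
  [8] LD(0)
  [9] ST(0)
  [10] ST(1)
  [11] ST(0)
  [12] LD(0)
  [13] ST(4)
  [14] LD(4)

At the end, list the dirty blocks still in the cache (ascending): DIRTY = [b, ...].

0: R B3 → L0 miss [-]
1: R B3 → L0 hit [-]
2: R B0 → L0 miss [-]
3: W B0 → L0 hit [D]
4: W B0 → L0 hit [D]
5: R B0 → L0 hit [D]
6: R B5 → L2 miss [-]
7: R B1 → L1 miss [-]
8: R B0 → L0 hit [D]
9: W B0 → L0 hit [D]
10: W B1 → L1 hit [D]
11: W B0 → L0 hit [D]
12: R B0 → L0 hit [D]
13: W B4 → L1 miss wb→B1 [D]
14: R B4 → L1 hit [D]

DIRTY = [0, 4]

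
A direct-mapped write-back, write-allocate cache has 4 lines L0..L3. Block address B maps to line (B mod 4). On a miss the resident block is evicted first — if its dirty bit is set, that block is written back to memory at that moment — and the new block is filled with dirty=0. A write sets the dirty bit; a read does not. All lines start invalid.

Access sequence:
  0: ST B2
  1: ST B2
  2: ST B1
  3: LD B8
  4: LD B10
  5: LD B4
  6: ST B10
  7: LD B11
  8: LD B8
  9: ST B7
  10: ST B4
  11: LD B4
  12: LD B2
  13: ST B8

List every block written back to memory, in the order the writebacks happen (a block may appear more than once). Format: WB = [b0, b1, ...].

WB = [2, 10, 4]

  0 | W B2 → L2 miss [D]
  1 | W B2 → L2 hit [D]
  2 | W B1 → L1 miss [D]
  3 | R B8 → L0 miss [-]
  4 | R B10 → L2 miss wb→B2 [-]
  5 | R B4 → L0 miss [-]
  6 | W B10 → L2 hit [D]
  7 | R B11 → L3 miss [-]
  8 | R B8 → L0 miss [-]
  9 | W B7 → L3 miss [D]
  10 | W B4 → L0 miss [D]
  11 | R B4 → L0 hit [D]
  12 | R B2 → L2 miss wb→B10 [-]
  13 | W B8 → L0 miss wb→B4 [D]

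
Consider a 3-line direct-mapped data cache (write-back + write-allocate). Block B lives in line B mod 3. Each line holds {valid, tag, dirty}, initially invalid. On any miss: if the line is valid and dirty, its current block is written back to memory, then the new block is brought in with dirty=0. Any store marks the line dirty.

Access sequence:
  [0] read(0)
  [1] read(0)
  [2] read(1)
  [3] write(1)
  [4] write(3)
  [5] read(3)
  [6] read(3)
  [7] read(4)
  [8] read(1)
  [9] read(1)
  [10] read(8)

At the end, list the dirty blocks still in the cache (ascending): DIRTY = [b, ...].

DIRTY = [3]

  0 | R B0 → L0 miss [-]
  1 | R B0 → L0 hit [-]
  2 | R B1 → L1 miss [-]
  3 | W B1 → L1 hit [D]
  4 | W B3 → L0 miss [D]
  5 | R B3 → L0 hit [D]
  6 | R B3 → L0 hit [D]
  7 | R B4 → L1 miss wb→B1 [-]
  8 | R B1 → L1 miss [-]
  9 | R B1 → L1 hit [-]
  10 | R B8 → L2 miss [-]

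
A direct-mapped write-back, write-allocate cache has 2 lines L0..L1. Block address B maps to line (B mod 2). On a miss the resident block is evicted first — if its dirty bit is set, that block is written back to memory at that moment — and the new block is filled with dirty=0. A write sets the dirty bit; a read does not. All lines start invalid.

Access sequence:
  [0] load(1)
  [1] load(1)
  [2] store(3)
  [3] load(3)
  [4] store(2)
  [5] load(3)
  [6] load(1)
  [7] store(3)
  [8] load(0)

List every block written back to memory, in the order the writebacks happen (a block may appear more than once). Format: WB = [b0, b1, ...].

WB = [3, 2]

0: R B1 → L1 miss [-]
1: R B1 → L1 hit [-]
2: W B3 → L1 miss [D]
3: R B3 → L1 hit [D]
4: W B2 → L0 miss [D]
5: R B3 → L1 hit [D]
6: R B1 → L1 miss wb→B3 [-]
7: W B3 → L1 miss [D]
8: R B0 → L0 miss wb→B2 [-]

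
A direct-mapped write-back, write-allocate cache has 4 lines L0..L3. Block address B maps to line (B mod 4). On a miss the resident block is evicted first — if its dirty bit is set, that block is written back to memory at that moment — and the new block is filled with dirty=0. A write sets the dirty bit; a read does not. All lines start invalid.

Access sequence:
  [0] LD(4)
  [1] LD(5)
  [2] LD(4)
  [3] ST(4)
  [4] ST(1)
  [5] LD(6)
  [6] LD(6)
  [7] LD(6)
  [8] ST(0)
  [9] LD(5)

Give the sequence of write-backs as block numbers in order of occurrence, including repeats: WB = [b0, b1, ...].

WB = [4, 1]

0: R B4 → L0 miss [-]
1: R B5 → L1 miss [-]
2: R B4 → L0 hit [-]
3: W B4 → L0 hit [D]
4: W B1 → L1 miss [D]
5: R B6 → L2 miss [-]
6: R B6 → L2 hit [-]
7: R B6 → L2 hit [-]
8: W B0 → L0 miss wb→B4 [D]
9: R B5 → L1 miss wb→B1 [-]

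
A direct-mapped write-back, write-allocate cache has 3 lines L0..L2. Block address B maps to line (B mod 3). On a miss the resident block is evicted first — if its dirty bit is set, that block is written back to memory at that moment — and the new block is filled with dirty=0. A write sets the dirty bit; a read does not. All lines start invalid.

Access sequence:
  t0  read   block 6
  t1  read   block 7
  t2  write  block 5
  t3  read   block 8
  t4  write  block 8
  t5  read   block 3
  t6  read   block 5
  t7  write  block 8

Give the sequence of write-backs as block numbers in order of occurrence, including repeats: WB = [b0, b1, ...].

WB = [5, 8]

0: R B6 → L0 miss [-]
1: R B7 → L1 miss [-]
2: W B5 → L2 miss [D]
3: R B8 → L2 miss wb→B5 [-]
4: W B8 → L2 hit [D]
5: R B3 → L0 miss [-]
6: R B5 → L2 miss wb→B8 [-]
7: W B8 → L2 miss [D]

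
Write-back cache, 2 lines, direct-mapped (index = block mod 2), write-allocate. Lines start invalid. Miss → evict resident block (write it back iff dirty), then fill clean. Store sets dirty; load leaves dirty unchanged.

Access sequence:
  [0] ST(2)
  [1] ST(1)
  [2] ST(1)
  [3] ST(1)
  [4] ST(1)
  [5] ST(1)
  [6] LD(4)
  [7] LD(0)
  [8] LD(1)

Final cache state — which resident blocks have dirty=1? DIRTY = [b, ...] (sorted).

DIRTY = [1]

0: W B2 → L0 miss [D]
1: W B1 → L1 miss [D]
2: W B1 → L1 hit [D]
3: W B1 → L1 hit [D]
4: W B1 → L1 hit [D]
5: W B1 → L1 hit [D]
6: R B4 → L0 miss wb→B2 [-]
7: R B0 → L0 miss [-]
8: R B1 → L1 hit [D]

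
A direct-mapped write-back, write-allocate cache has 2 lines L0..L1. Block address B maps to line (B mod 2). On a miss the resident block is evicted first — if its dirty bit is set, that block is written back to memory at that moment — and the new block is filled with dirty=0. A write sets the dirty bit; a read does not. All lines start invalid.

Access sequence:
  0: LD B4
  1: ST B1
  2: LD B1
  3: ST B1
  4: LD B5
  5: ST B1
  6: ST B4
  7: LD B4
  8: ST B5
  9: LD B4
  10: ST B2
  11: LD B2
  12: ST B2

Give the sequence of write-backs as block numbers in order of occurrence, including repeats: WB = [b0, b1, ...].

0: R B4 -> L0 miss  d=-]
1: W B1 -> L1 miss  d=D]
2: R B1 -> L1 hit  d=D]
3: W B1 -> L1 hit  d=D]
4: R B5 -> L1 miss wb->B1  d=-]
5: W B1 -> L1 miss  d=D]
6: W B4 -> L0 hit  d=D]
7: R B4 -> L0 hit  d=D]
8: W B5 -> L1 miss wb->B1  d=D]
9: R B4 -> L0 hit  d=D]
10: W B2 -> L0 miss wb->B4  d=D]
11: R B2 -> L0 hit  d=D]
12: W B2 -> L0 hit  d=D]

WB = [1, 1, 4]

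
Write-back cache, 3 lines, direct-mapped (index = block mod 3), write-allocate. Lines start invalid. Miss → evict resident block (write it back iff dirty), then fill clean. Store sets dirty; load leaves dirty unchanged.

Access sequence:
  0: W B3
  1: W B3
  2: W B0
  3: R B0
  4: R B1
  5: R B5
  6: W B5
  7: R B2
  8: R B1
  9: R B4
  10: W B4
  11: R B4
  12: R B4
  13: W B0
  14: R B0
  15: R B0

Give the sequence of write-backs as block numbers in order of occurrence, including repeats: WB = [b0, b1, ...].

WB = [3, 5]

  0 | W B3 → L0 miss [D]
  1 | W B3 → L0 hit [D]
  2 | W B0 → L0 miss wb→B3 [D]
  3 | R B0 → L0 hit [D]
  4 | R B1 → L1 miss [-]
  5 | R B5 → L2 miss [-]
  6 | W B5 → L2 hit [D]
  7 | R B2 → L2 miss wb→B5 [-]
  8 | R B1 → L1 hit [-]
  9 | R B4 → L1 miss [-]
  10 | W B4 → L1 hit [D]
  11 | R B4 → L1 hit [D]
  12 | R B4 → L1 hit [D]
  13 | W B0 → L0 hit [D]
  14 | R B0 → L0 hit [D]
  15 | R B0 → L0 hit [D]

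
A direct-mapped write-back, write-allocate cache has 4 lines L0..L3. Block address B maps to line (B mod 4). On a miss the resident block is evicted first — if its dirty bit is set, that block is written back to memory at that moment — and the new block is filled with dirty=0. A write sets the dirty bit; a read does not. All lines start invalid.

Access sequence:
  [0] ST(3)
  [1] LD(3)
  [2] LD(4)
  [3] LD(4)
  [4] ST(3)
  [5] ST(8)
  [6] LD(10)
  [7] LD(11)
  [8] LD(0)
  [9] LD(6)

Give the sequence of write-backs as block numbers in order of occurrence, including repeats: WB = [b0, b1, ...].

  0 | W B3 → L3 miss [D]
  1 | R B3 → L3 hit [D]
  2 | R B4 → L0 miss [-]
  3 | R B4 → L0 hit [-]
  4 | W B3 → L3 hit [D]
  5 | W B8 → L0 miss [D]
  6 | R B10 → L2 miss [-]
  7 | R B11 → L3 miss wb→B3 [-]
  8 | R B0 → L0 miss wb→B8 [-]
  9 | R B6 → L2 miss [-]

WB = [3, 8]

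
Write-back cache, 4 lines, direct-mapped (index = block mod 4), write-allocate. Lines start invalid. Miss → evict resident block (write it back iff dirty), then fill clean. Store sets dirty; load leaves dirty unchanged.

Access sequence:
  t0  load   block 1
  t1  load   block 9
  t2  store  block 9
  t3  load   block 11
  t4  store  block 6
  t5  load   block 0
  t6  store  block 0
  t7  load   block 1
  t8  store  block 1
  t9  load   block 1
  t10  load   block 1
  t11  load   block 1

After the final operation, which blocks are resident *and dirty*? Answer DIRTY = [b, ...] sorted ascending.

DIRTY = [0, 1, 6]

0: R B1 -> L1 miss  d=-]
1: R B9 -> L1 miss  d=-]
2: W B9 -> L1 hit  d=D]
3: R B11 -> L3 miss  d=-]
4: W B6 -> L2 miss  d=D]
5: R B0 -> L0 miss  d=-]
6: W B0 -> L0 hit  d=D]
7: R B1 -> L1 miss wb->B9  d=-]
8: W B1 -> L1 hit  d=D]
9: R B1 -> L1 hit  d=D]
10: R B1 -> L1 hit  d=D]
11: R B1 -> L1 hit  d=D]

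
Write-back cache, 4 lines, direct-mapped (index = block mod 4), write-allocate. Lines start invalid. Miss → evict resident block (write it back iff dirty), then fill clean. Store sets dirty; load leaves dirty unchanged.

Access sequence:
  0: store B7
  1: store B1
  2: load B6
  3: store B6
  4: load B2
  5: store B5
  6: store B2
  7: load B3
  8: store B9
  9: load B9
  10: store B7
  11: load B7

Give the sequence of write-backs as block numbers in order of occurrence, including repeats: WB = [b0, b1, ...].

0: W B7 → L3 miss [D]
1: W B1 → L1 miss [D]
2: R B6 → L2 miss [-]
3: W B6 → L2 hit [D]
4: R B2 → L2 miss wb→B6 [-]
5: W B5 → L1 miss wb→B1 [D]
6: W B2 → L2 hit [D]
7: R B3 → L3 miss wb→B7 [-]
8: W B9 → L1 miss wb→B5 [D]
9: R B9 → L1 hit [D]
10: W B7 → L3 miss [D]
11: R B7 → L3 hit [D]

WB = [6, 1, 7, 5]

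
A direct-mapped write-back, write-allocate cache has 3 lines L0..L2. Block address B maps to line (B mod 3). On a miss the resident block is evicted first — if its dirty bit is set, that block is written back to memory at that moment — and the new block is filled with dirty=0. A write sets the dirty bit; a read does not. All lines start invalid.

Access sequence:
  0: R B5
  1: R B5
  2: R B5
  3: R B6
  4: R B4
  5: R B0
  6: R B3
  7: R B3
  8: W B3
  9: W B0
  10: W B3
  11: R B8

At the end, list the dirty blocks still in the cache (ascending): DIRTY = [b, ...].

0: R B5 → L2 miss [-]
1: R B5 → L2 hit [-]
2: R B5 → L2 hit [-]
3: R B6 → L0 miss [-]
4: R B4 → L1 miss [-]
5: R B0 → L0 miss [-]
6: R B3 → L0 miss [-]
7: R B3 → L0 hit [-]
8: W B3 → L0 hit [D]
9: W B0 → L0 miss wb→B3 [D]
10: W B3 → L0 miss wb→B0 [D]
11: R B8 → L2 miss [-]

DIRTY = [3]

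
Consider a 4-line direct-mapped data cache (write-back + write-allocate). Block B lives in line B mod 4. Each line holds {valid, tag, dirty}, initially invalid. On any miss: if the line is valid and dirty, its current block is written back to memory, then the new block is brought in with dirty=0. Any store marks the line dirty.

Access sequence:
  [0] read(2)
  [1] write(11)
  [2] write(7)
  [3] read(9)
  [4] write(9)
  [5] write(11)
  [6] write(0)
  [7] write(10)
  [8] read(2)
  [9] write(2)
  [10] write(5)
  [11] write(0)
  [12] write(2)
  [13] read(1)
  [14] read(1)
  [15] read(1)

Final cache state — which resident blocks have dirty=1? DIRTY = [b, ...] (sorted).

0: R B2 → L2 miss [-]
1: W B11 → L3 miss [D]
2: W B7 → L3 miss wb→B11 [D]
3: R B9 → L1 miss [-]
4: W B9 → L1 hit [D]
5: W B11 → L3 miss wb→B7 [D]
6: W B0 → L0 miss [D]
7: W B10 → L2 miss [D]
8: R B2 → L2 miss wb→B10 [-]
9: W B2 → L2 hit [D]
10: W B5 → L1 miss wb→B9 [D]
11: W B0 → L0 hit [D]
12: W B2 → L2 hit [D]
13: R B1 → L1 miss wb→B5 [-]
14: R B1 → L1 hit [-]
15: R B1 → L1 hit [-]

DIRTY = [0, 2, 11]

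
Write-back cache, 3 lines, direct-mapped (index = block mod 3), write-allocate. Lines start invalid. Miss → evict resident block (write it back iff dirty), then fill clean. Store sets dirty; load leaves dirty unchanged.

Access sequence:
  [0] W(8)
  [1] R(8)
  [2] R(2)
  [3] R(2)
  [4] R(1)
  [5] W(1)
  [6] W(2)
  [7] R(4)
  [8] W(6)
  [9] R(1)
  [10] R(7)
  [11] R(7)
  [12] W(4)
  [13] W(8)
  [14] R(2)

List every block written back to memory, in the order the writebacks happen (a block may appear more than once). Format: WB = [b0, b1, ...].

0: W B8 → L2 miss [D]
1: R B8 → L2 hit [D]
2: R B2 → L2 miss wb→B8 [-]
3: R B2 → L2 hit [-]
4: R B1 → L1 miss [-]
5: W B1 → L1 hit [D]
6: W B2 → L2 hit [D]
7: R B4 → L1 miss wb→B1 [-]
8: W B6 → L0 miss [D]
9: R B1 → L1 miss [-]
10: R B7 → L1 miss [-]
11: R B7 → L1 hit [-]
12: W B4 → L1 miss [D]
13: W B8 → L2 miss wb→B2 [D]
14: R B2 → L2 miss wb→B8 [-]

WB = [8, 1, 2, 8]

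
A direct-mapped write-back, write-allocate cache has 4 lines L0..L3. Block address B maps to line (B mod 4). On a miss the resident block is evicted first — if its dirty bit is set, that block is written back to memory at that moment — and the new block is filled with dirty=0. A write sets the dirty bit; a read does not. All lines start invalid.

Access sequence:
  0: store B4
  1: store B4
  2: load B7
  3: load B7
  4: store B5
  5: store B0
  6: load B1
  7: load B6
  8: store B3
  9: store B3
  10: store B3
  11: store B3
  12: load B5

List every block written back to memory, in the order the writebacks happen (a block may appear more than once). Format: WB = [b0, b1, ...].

WB = [4, 5]

  0 | W B4 → L0 miss [D]
  1 | W B4 → L0 hit [D]
  2 | R B7 → L3 miss [-]
  3 | R B7 → L3 hit [-]
  4 | W B5 → L1 miss [D]
  5 | W B0 → L0 miss wb→B4 [D]
  6 | R B1 → L1 miss wb→B5 [-]
  7 | R B6 → L2 miss [-]
  8 | W B3 → L3 miss [D]
  9 | W B3 → L3 hit [D]
  10 | W B3 → L3 hit [D]
  11 | W B3 → L3 hit [D]
  12 | R B5 → L1 miss [-]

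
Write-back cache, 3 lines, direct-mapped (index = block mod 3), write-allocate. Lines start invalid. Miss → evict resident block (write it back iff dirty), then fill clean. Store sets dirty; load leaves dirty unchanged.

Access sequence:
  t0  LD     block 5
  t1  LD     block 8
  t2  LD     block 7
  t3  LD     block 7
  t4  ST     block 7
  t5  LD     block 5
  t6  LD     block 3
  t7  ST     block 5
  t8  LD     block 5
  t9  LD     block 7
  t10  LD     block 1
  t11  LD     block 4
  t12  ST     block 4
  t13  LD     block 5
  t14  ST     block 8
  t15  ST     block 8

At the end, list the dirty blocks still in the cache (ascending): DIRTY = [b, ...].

DIRTY = [4, 8]

  0 | R B5 → L2 miss [-]
  1 | R B8 → L2 miss [-]
  2 | R B7 → L1 miss [-]
  3 | R B7 → L1 hit [-]
  4 | W B7 → L1 hit [D]
  5 | R B5 → L2 miss [-]
  6 | R B3 → L0 miss [-]
  7 | W B5 → L2 hit [D]
  8 | R B5 → L2 hit [D]
  9 | R B7 → L1 hit [D]
  10 | R B1 → L1 miss wb→B7 [-]
  11 | R B4 → L1 miss [-]
  12 | W B4 → L1 hit [D]
  13 | R B5 → L2 hit [D]
  14 | W B8 → L2 miss wb→B5 [D]
  15 | W B8 → L2 hit [D]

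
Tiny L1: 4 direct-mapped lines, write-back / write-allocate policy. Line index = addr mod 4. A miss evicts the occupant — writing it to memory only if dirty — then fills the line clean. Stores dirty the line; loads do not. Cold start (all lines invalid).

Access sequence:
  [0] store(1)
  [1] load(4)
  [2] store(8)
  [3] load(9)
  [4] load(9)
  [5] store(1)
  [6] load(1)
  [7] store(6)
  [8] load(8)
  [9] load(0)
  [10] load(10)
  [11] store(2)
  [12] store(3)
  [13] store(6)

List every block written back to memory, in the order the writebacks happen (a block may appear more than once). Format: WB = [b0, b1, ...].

WB = [1, 8, 6, 2]

  0 | W B1 → L1 miss [D]
  1 | R B4 → L0 miss [-]
  2 | W B8 → L0 miss [D]
  3 | R B9 → L1 miss wb→B1 [-]
  4 | R B9 → L1 hit [-]
  5 | W B1 → L1 miss [D]
  6 | R B1 → L1 hit [D]
  7 | W B6 → L2 miss [D]
  8 | R B8 → L0 hit [D]
  9 | R B0 → L0 miss wb→B8 [-]
  10 | R B10 → L2 miss wb→B6 [-]
  11 | W B2 → L2 miss [D]
  12 | W B3 → L3 miss [D]
  13 | W B6 → L2 miss wb→B2 [D]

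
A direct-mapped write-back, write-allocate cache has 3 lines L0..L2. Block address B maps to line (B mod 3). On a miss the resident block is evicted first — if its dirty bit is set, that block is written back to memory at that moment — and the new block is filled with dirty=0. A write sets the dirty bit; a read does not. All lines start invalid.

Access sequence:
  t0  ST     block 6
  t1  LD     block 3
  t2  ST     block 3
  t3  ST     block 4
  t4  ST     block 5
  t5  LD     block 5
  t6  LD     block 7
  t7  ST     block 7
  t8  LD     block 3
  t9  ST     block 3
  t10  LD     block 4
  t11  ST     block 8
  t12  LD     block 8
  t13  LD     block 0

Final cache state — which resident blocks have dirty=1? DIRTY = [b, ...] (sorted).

  0 | W B6 → L0 miss [D]
  1 | R B3 → L0 miss wb→B6 [-]
  2 | W B3 → L0 hit [D]
  3 | W B4 → L1 miss [D]
  4 | W B5 → L2 miss [D]
  5 | R B5 → L2 hit [D]
  6 | R B7 → L1 miss wb→B4 [-]
  7 | W B7 → L1 hit [D]
  8 | R B3 → L0 hit [D]
  9 | W B3 → L0 hit [D]
  10 | R B4 → L1 miss wb→B7 [-]
  11 | W B8 → L2 miss wb→B5 [D]
  12 | R B8 → L2 hit [D]
  13 | R B0 → L0 miss wb→B3 [-]

DIRTY = [8]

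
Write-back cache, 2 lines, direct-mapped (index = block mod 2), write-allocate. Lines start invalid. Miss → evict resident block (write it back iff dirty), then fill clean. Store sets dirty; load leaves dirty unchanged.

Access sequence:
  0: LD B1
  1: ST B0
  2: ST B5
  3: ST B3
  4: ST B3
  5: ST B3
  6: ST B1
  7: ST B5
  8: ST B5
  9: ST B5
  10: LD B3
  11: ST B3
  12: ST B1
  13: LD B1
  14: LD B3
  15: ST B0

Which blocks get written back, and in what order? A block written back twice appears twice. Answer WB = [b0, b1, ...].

WB = [5, 3, 1, 5, 3, 1]

0: R B1 -> L1 miss  d=-]
1: W B0 -> L0 miss  d=D]
2: W B5 -> L1 miss  d=D]
3: W B3 -> L1 miss wb->B5  d=D]
4: W B3 -> L1 hit  d=D]
5: W B3 -> L1 hit  d=D]
6: W B1 -> L1 miss wb->B3  d=D]
7: W B5 -> L1 miss wb->B1  d=D]
8: W B5 -> L1 hit  d=D]
9: W B5 -> L1 hit  d=D]
10: R B3 -> L1 miss wb->B5  d=-]
11: W B3 -> L1 hit  d=D]
12: W B1 -> L1 miss wb->B3  d=D]
13: R B1 -> L1 hit  d=D]
14: R B3 -> L1 miss wb->B1  d=-]
15: W B0 -> L0 hit  d=D]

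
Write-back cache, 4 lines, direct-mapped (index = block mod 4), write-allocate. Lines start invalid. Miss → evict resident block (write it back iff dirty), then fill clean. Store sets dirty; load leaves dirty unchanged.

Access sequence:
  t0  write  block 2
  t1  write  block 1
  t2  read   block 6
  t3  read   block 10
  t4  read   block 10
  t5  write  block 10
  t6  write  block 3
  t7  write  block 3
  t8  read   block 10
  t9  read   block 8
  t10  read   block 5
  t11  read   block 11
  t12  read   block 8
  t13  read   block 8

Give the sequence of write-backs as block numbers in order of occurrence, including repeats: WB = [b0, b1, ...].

0: W B2 → L2 miss [D]
1: W B1 → L1 miss [D]
2: R B6 → L2 miss wb→B2 [-]
3: R B10 → L2 miss [-]
4: R B10 → L2 hit [-]
5: W B10 → L2 hit [D]
6: W B3 → L3 miss [D]
7: W B3 → L3 hit [D]
8: R B10 → L2 hit [D]
9: R B8 → L0 miss [-]
10: R B5 → L1 miss wb→B1 [-]
11: R B11 → L3 miss wb→B3 [-]
12: R B8 → L0 hit [-]
13: R B8 → L0 hit [-]

WB = [2, 1, 3]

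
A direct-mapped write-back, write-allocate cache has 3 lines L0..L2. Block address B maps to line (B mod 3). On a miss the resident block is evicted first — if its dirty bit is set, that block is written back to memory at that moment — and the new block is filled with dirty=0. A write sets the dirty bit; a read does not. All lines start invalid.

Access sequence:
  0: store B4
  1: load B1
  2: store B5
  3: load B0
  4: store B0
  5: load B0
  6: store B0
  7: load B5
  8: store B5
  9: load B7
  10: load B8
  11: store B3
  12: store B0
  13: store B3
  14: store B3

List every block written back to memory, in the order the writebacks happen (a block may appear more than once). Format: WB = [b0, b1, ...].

  0 | W B4 → L1 miss [D]
  1 | R B1 → L1 miss wb→B4 [-]
  2 | W B5 → L2 miss [D]
  3 | R B0 → L0 miss [-]
  4 | W B0 → L0 hit [D]
  5 | R B0 → L0 hit [D]
  6 | W B0 → L0 hit [D]
  7 | R B5 → L2 hit [D]
  8 | W B5 → L2 hit [D]
  9 | R B7 → L1 miss [-]
  10 | R B8 → L2 miss wb→B5 [-]
  11 | W B3 → L0 miss wb→B0 [D]
  12 | W B0 → L0 miss wb→B3 [D]
  13 | W B3 → L0 miss wb→B0 [D]
  14 | W B3 → L0 hit [D]

WB = [4, 5, 0, 3, 0]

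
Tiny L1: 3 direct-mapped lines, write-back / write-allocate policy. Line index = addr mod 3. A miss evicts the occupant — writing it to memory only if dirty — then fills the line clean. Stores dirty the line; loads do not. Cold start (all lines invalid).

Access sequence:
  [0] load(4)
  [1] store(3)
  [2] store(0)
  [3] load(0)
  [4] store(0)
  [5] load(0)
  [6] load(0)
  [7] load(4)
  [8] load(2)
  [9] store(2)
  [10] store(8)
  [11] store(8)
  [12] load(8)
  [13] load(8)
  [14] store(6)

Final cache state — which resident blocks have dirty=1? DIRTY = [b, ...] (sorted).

0: R B4 -> L1 miss  d=-]
1: W B3 -> L0 miss  d=D]
2: W B0 -> L0 miss wb->B3  d=D]
3: R B0 -> L0 hit  d=D]
4: W B0 -> L0 hit  d=D]
5: R B0 -> L0 hit  d=D]
6: R B0 -> L0 hit  d=D]
7: R B4 -> L1 hit  d=-]
8: R B2 -> L2 miss  d=-]
9: W B2 -> L2 hit  d=D]
10: W B8 -> L2 miss wb->B2  d=D]
11: W B8 -> L2 hit  d=D]
12: R B8 -> L2 hit  d=D]
13: R B8 -> L2 hit  d=D]
14: W B6 -> L0 miss wb->B0  d=D]

DIRTY = [6, 8]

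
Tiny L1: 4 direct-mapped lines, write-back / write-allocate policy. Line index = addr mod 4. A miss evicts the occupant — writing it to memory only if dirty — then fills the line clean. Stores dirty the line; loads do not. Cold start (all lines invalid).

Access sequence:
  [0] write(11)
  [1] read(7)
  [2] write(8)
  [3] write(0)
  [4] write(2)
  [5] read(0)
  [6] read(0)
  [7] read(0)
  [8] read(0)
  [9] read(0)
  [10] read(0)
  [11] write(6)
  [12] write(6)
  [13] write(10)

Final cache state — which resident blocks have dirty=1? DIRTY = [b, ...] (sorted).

  0 | W B11 → L3 miss [D]
  1 | R B7 → L3 miss wb→B11 [-]
  2 | W B8 → L0 miss [D]
  3 | W B0 → L0 miss wb→B8 [D]
  4 | W B2 → L2 miss [D]
  5 | R B0 → L0 hit [D]
  6 | R B0 → L0 hit [D]
  7 | R B0 → L0 hit [D]
  8 | R B0 → L0 hit [D]
  9 | R B0 → L0 hit [D]
  10 | R B0 → L0 hit [D]
  11 | W B6 → L2 miss wb→B2 [D]
  12 | W B6 → L2 hit [D]
  13 | W B10 → L2 miss wb→B6 [D]

DIRTY = [0, 10]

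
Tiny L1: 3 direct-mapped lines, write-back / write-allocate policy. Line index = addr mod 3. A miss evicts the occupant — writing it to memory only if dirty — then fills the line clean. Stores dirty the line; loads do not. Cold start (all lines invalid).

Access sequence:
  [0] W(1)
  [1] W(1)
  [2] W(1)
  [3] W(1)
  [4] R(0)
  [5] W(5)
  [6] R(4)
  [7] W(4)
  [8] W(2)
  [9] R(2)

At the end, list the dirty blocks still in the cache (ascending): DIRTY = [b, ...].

0: W B1 -> L1 miss  d=D]
1: W B1 -> L1 hit  d=D]
2: W B1 -> L1 hit  d=D]
3: W B1 -> L1 hit  d=D]
4: R B0 -> L0 miss  d=-]
5: W B5 -> L2 miss  d=D]
6: R B4 -> L1 miss wb->B1  d=-]
7: W B4 -> L1 hit  d=D]
8: W B2 -> L2 miss wb->B5  d=D]
9: R B2 -> L2 hit  d=D]

DIRTY = [2, 4]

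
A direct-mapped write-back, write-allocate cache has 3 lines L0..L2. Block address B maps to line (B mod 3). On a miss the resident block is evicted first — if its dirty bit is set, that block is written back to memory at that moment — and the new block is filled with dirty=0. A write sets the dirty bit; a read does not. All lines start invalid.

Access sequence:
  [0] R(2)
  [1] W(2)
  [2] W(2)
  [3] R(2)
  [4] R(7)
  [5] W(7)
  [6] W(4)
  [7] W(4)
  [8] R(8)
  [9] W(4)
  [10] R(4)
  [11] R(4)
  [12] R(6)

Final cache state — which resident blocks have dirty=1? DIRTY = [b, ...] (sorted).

DIRTY = [4]

0: R B2 -> L2 miss  d=-]
1: W B2 -> L2 hit  d=D]
2: W B2 -> L2 hit  d=D]
3: R B2 -> L2 hit  d=D]
4: R B7 -> L1 miss  d=-]
5: W B7 -> L1 hit  d=D]
6: W B4 -> L1 miss wb->B7  d=D]
7: W B4 -> L1 hit  d=D]
8: R B8 -> L2 miss wb->B2  d=-]
9: W B4 -> L1 hit  d=D]
10: R B4 -> L1 hit  d=D]
11: R B4 -> L1 hit  d=D]
12: R B6 -> L0 miss  d=-]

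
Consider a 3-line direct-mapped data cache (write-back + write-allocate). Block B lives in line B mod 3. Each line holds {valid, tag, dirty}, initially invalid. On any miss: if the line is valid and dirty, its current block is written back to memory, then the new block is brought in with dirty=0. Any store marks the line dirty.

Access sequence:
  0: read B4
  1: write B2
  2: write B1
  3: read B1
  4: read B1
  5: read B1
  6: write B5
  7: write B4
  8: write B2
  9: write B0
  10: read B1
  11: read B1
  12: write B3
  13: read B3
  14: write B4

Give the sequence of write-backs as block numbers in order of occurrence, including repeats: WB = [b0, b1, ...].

0: R B4 -> L1 miss  d=-]
1: W B2 -> L2 miss  d=D]
2: W B1 -> L1 miss  d=D]
3: R B1 -> L1 hit  d=D]
4: R B1 -> L1 hit  d=D]
5: R B1 -> L1 hit  d=D]
6: W B5 -> L2 miss wb->B2  d=D]
7: W B4 -> L1 miss wb->B1  d=D]
8: W B2 -> L2 miss wb->B5  d=D]
9: W B0 -> L0 miss  d=D]
10: R B1 -> L1 miss wb->B4  d=-]
11: R B1 -> L1 hit  d=-]
12: W B3 -> L0 miss wb->B0  d=D]
13: R B3 -> L0 hit  d=D]
14: W B4 -> L1 miss  d=D]

WB = [2, 1, 5, 4, 0]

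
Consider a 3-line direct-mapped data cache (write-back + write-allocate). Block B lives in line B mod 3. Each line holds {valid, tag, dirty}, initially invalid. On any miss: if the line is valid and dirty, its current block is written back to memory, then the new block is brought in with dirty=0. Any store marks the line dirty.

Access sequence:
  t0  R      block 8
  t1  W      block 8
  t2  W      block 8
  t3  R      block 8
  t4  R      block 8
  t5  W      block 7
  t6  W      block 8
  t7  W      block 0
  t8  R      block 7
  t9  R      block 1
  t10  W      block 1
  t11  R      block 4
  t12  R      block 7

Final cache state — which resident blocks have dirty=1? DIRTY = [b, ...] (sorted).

DIRTY = [0, 8]

0: R B8 -> L2 miss  d=-]
1: W B8 -> L2 hit  d=D]
2: W B8 -> L2 hit  d=D]
3: R B8 -> L2 hit  d=D]
4: R B8 -> L2 hit  d=D]
5: W B7 -> L1 miss  d=D]
6: W B8 -> L2 hit  d=D]
7: W B0 -> L0 miss  d=D]
8: R B7 -> L1 hit  d=D]
9: R B1 -> L1 miss wb->B7  d=-]
10: W B1 -> L1 hit  d=D]
11: R B4 -> L1 miss wb->B1  d=-]
12: R B7 -> L1 miss  d=-]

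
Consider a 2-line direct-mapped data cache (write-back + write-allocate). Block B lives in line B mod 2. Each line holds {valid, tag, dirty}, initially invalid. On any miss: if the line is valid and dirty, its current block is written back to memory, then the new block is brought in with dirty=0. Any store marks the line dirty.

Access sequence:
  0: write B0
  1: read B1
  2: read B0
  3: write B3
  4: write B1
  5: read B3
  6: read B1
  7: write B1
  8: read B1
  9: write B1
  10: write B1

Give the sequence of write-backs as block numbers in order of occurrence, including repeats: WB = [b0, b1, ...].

WB = [3, 1]

  0 | W B0 → L0 miss [D]
  1 | R B1 → L1 miss [-]
  2 | R B0 → L0 hit [D]
  3 | W B3 → L1 miss [D]
  4 | W B1 → L1 miss wb→B3 [D]
  5 | R B3 → L1 miss wb→B1 [-]
  6 | R B1 → L1 miss [-]
  7 | W B1 → L1 hit [D]
  8 | R B1 → L1 hit [D]
  9 | W B1 → L1 hit [D]
  10 | W B1 → L1 hit [D]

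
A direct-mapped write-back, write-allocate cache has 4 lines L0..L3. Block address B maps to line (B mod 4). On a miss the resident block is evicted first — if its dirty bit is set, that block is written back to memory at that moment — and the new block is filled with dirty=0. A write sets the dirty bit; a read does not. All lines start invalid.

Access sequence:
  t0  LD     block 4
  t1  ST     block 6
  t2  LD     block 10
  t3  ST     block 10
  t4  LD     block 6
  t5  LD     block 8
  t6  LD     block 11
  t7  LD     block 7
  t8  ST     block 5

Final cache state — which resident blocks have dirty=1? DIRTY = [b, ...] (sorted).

DIRTY = [5]

0: R B4 -> L0 miss  d=-]
1: W B6 -> L2 miss  d=D]
2: R B10 -> L2 miss wb->B6  d=-]
3: W B10 -> L2 hit  d=D]
4: R B6 -> L2 miss wb->B10  d=-]
5: R B8 -> L0 miss  d=-]
6: R B11 -> L3 miss  d=-]
7: R B7 -> L3 miss  d=-]
8: W B5 -> L1 miss  d=D]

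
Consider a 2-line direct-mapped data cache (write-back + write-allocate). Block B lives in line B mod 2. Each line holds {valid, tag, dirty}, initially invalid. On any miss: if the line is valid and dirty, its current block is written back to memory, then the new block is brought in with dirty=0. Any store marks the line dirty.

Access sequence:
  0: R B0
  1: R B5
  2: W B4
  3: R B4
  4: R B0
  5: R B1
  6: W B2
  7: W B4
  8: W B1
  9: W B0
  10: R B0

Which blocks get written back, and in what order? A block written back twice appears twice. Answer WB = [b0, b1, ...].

0: R B0 → L0 miss [-]
1: R B5 → L1 miss [-]
2: W B4 → L0 miss [D]
3: R B4 → L0 hit [D]
4: R B0 → L0 miss wb→B4 [-]
5: R B1 → L1 miss [-]
6: W B2 → L0 miss [D]
7: W B4 → L0 miss wb→B2 [D]
8: W B1 → L1 hit [D]
9: W B0 → L0 miss wb→B4 [D]
10: R B0 → L0 hit [D]

WB = [4, 2, 4]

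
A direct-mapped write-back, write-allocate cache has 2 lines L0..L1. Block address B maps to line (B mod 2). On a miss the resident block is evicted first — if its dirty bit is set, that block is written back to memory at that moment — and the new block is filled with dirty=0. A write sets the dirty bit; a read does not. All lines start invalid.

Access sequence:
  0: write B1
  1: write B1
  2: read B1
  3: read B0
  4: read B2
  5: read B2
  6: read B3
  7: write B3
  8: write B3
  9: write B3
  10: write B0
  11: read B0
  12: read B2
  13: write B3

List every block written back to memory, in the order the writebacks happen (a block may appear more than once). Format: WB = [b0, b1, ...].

0: W B1 → L1 miss [D]
1: W B1 → L1 hit [D]
2: R B1 → L1 hit [D]
3: R B0 → L0 miss [-]
4: R B2 → L0 miss [-]
5: R B2 → L0 hit [-]
6: R B3 → L1 miss wb→B1 [-]
7: W B3 → L1 hit [D]
8: W B3 → L1 hit [D]
9: W B3 → L1 hit [D]
10: W B0 → L0 miss [D]
11: R B0 → L0 hit [D]
12: R B2 → L0 miss wb→B0 [-]
13: W B3 → L1 hit [D]

WB = [1, 0]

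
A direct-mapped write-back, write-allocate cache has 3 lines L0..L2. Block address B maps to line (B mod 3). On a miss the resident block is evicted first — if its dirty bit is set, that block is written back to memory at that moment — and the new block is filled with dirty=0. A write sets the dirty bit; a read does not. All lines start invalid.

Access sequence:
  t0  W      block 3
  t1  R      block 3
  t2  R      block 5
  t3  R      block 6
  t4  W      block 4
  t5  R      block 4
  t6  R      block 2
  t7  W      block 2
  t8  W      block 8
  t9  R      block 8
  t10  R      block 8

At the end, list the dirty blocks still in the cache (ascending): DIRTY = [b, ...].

DIRTY = [4, 8]

0: W B3 -> L0 miss  d=D]
1: R B3 -> L0 hit  d=D]
2: R B5 -> L2 miss  d=-]
3: R B6 -> L0 miss wb->B3  d=-]
4: W B4 -> L1 miss  d=D]
5: R B4 -> L1 hit  d=D]
6: R B2 -> L2 miss  d=-]
7: W B2 -> L2 hit  d=D]
8: W B8 -> L2 miss wb->B2  d=D]
9: R B8 -> L2 hit  d=D]
10: R B8 -> L2 hit  d=D]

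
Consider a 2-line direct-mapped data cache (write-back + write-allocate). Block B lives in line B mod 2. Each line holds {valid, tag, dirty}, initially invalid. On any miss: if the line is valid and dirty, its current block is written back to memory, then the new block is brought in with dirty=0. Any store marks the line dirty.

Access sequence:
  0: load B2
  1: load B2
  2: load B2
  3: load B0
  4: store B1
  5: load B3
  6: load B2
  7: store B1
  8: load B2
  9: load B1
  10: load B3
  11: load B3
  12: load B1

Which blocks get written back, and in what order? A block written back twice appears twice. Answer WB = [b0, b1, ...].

WB = [1, 1]

  0 | R B2 → L0 miss [-]
  1 | R B2 → L0 hit [-]
  2 | R B2 → L0 hit [-]
  3 | R B0 → L0 miss [-]
  4 | W B1 → L1 miss [D]
  5 | R B3 → L1 miss wb→B1 [-]
  6 | R B2 → L0 miss [-]
  7 | W B1 → L1 miss [D]
  8 | R B2 → L0 hit [-]
  9 | R B1 → L1 hit [D]
  10 | R B3 → L1 miss wb→B1 [-]
  11 | R B3 → L1 hit [-]
  12 | R B1 → L1 miss [-]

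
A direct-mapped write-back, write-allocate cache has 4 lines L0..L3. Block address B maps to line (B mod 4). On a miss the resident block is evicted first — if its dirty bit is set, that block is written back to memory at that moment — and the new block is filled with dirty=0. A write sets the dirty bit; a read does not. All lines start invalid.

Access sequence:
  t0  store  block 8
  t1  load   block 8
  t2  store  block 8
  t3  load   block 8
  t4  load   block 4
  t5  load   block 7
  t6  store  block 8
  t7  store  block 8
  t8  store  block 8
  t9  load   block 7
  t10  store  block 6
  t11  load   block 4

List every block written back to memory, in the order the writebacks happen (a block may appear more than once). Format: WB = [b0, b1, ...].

WB = [8, 8]

0: W B8 → L0 miss [D]
1: R B8 → L0 hit [D]
2: W B8 → L0 hit [D]
3: R B8 → L0 hit [D]
4: R B4 → L0 miss wb→B8 [-]
5: R B7 → L3 miss [-]
6: W B8 → L0 miss [D]
7: W B8 → L0 hit [D]
8: W B8 → L0 hit [D]
9: R B7 → L3 hit [-]
10: W B6 → L2 miss [D]
11: R B4 → L0 miss wb→B8 [-]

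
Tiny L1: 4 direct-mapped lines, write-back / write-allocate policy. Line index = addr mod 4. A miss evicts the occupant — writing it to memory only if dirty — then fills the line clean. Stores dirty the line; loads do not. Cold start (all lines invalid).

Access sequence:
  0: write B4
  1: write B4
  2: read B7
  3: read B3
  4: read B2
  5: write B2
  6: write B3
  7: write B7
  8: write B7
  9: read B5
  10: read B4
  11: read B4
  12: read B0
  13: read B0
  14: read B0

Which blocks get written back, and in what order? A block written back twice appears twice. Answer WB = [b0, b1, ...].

WB = [3, 4]

  0 | W B4 → L0 miss [D]
  1 | W B4 → L0 hit [D]
  2 | R B7 → L3 miss [-]
  3 | R B3 → L3 miss [-]
  4 | R B2 → L2 miss [-]
  5 | W B2 → L2 hit [D]
  6 | W B3 → L3 hit [D]
  7 | W B7 → L3 miss wb→B3 [D]
  8 | W B7 → L3 hit [D]
  9 | R B5 → L1 miss [-]
  10 | R B4 → L0 hit [D]
  11 | R B4 → L0 hit [D]
  12 | R B0 → L0 miss wb→B4 [-]
  13 | R B0 → L0 hit [-]
  14 | R B0 → L0 hit [-]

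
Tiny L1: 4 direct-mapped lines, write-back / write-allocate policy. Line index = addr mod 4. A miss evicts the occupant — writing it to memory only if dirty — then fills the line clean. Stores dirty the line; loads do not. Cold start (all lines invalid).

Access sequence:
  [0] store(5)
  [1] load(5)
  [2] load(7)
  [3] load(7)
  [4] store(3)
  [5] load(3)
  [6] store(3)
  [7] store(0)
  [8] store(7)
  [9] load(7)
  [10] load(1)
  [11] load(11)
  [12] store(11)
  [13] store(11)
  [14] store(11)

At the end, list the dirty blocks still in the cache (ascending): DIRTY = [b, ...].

DIRTY = [0, 11]

0: W B5 → L1 miss [D]
1: R B5 → L1 hit [D]
2: R B7 → L3 miss [-]
3: R B7 → L3 hit [-]
4: W B3 → L3 miss [D]
5: R B3 → L3 hit [D]
6: W B3 → L3 hit [D]
7: W B0 → L0 miss [D]
8: W B7 → L3 miss wb→B3 [D]
9: R B7 → L3 hit [D]
10: R B1 → L1 miss wb→B5 [-]
11: R B11 → L3 miss wb→B7 [-]
12: W B11 → L3 hit [D]
13: W B11 → L3 hit [D]
14: W B11 → L3 hit [D]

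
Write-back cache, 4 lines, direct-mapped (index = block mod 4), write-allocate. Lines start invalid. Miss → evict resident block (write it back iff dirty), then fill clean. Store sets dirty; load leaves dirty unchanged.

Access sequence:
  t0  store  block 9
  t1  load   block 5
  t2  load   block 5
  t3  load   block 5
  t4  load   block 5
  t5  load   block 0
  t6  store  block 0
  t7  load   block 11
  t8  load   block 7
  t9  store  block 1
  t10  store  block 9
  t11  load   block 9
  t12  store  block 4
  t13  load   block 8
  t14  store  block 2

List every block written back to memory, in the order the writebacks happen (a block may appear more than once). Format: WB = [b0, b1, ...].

WB = [9, 1, 0, 4]

0: W B9 -> L1 miss  d=D]
1: R B5 -> L1 miss wb->B9  d=-]
2: R B5 -> L1 hit  d=-]
3: R B5 -> L1 hit  d=-]
4: R B5 -> L1 hit  d=-]
5: R B0 -> L0 miss  d=-]
6: W B0 -> L0 hit  d=D]
7: R B11 -> L3 miss  d=-]
8: R B7 -> L3 miss  d=-]
9: W B1 -> L1 miss  d=D]
10: W B9 -> L1 miss wb->B1  d=D]
11: R B9 -> L1 hit  d=D]
12: W B4 -> L0 miss wb->B0  d=D]
13: R B8 -> L0 miss wb->B4  d=-]
14: W B2 -> L2 miss  d=D]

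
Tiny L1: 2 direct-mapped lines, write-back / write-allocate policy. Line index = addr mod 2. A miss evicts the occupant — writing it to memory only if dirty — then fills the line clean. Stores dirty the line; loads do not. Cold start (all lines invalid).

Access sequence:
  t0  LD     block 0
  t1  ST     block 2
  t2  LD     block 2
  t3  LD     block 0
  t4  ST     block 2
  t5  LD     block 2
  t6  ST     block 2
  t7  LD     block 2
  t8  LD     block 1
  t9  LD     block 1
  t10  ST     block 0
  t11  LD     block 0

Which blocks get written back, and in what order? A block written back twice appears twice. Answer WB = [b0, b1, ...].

0: R B0 → L0 miss [-]
1: W B2 → L0 miss [D]
2: R B2 → L0 hit [D]
3: R B0 → L0 miss wb→B2 [-]
4: W B2 → L0 miss [D]
5: R B2 → L0 hit [D]
6: W B2 → L0 hit [D]
7: R B2 → L0 hit [D]
8: R B1 → L1 miss [-]
9: R B1 → L1 hit [-]
10: W B0 → L0 miss wb→B2 [D]
11: R B0 → L0 hit [D]

WB = [2, 2]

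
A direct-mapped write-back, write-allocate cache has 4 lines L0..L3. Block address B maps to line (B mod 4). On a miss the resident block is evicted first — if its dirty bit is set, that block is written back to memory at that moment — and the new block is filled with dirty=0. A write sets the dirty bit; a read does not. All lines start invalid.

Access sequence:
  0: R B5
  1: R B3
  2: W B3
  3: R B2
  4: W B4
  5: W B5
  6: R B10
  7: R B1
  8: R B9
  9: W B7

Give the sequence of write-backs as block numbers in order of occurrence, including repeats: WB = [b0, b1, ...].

WB = [5, 3]

0: R B5 -> L1 miss  d=-]
1: R B3 -> L3 miss  d=-]
2: W B3 -> L3 hit  d=D]
3: R B2 -> L2 miss  d=-]
4: W B4 -> L0 miss  d=D]
5: W B5 -> L1 hit  d=D]
6: R B10 -> L2 miss  d=-]
7: R B1 -> L1 miss wb->B5  d=-]
8: R B9 -> L1 miss  d=-]
9: W B7 -> L3 miss wb->B3  d=D]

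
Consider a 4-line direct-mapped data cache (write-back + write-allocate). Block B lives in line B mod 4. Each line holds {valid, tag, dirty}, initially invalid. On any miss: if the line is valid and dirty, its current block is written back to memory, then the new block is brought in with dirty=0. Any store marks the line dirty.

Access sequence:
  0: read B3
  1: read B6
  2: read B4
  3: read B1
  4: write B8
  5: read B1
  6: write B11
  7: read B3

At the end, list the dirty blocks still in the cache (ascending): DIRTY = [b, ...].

DIRTY = [8]

  0 | R B3 → L3 miss [-]
  1 | R B6 → L2 miss [-]
  2 | R B4 → L0 miss [-]
  3 | R B1 → L1 miss [-]
  4 | W B8 → L0 miss [D]
  5 | R B1 → L1 hit [-]
  6 | W B11 → L3 miss [D]
  7 | R B3 → L3 miss wb→B11 [-]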